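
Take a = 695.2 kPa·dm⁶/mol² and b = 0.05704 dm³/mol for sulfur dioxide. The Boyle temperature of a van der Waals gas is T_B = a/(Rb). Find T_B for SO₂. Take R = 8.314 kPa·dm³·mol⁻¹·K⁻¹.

For a van der Waals gas the second virial coefficient B₂ = b − a/(RT) vanishes at T_B = a/(Rb).
T_B = 695.2/(8.314×0.05704) = 695.2/0.47423 = 1466 K

T_B ≈ 1466 K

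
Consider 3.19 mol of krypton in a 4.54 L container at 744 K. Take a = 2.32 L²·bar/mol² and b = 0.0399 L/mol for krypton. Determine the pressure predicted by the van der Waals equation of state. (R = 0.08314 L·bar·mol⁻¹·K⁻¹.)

P ≈ 43.57 bar

P = nRT/(V − nb) − a n²/V²
nRT/(V − nb) = (3.19)(0.08314)(744)/(4.54 − 3.19×0.0399) = 197.32/4.4127 = 44.716 bar
a n²/V² = (2.32)(3.19)²/(4.54)² = 1.1454 bar
P = 44.716 − 1.1454 = 43.57 bar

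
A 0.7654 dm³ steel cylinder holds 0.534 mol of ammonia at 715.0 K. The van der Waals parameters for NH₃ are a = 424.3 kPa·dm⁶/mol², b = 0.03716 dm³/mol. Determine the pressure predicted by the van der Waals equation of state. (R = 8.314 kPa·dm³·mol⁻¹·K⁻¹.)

P = nRT/(V − nb) − a n²/V²
nRT/(V − nb) = (0.534)(8.314)(715.0)/(0.7654 − 0.534×0.03716) = 3174.4/0.74556 = 4257.7 kPa
a n²/V² = (424.3)(0.534)²/(0.7654)² = 206.53 kPa
P = 4257.7 − 206.53 = 4051 kPa

P ≈ 4051 kPa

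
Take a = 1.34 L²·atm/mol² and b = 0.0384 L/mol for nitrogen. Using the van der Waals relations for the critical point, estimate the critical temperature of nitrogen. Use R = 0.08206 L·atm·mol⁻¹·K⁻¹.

For a van der Waals gas, T_c = 8a/(27Rb).
T_c = 8×1.34/(27×0.08206×0.0384) = 10.720/0.085080 = 126.0 K

T_c ≈ 126.0 K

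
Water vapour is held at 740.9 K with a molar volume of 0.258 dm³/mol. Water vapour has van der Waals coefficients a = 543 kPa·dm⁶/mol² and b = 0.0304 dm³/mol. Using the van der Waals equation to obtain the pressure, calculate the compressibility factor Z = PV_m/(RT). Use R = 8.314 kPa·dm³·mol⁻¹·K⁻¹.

Z ≈ 0.7919

P = RT/(V_m − b) − a/V_m² = (8.314)(740.9)/(0.258 − 0.0304) − 543/(0.258)²
  = 6159.8/0.22760 − 8157.6 = 27064 − 8157.6 = 18906 kPa
Z = PV_m/(RT) = (18906)(0.258)/((8.314)(740.9)) = 4877.7/6159.8 = 0.7919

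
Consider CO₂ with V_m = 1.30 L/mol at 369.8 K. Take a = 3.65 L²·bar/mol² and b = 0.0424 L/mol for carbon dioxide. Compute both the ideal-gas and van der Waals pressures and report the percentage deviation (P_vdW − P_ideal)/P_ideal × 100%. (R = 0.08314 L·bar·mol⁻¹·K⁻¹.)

-5.76 %

Ideal: P_ideal = RT/V_m = (0.08314)(369.8)/1.30 = 23.6501 bar
vdW: P = RT/(V_m − b) − a/V_m² = 30.7452/1.25760 − 3.65/1.69000 = 24.4475 − 2.15976 = 22.2877 bar
% deviation = (22.2877 − 23.6501)/23.6501 × 100% = -5.76%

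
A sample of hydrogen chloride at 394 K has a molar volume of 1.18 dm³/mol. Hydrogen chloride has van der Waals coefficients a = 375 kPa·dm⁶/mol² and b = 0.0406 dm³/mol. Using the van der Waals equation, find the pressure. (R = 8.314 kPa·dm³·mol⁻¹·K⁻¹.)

P = RT/(V_m − b) − a/V_m²
RT/(V_m − b) = (8.314)(394)/(1.18 − 0.0406) = 3275.7/1.1394 = 2874.9 kPa
a/V_m² = 375/(1.18)² = 269.32 kPa
P = 2874.9 − 269.32 = 2606 kPa

P ≈ 2606 kPa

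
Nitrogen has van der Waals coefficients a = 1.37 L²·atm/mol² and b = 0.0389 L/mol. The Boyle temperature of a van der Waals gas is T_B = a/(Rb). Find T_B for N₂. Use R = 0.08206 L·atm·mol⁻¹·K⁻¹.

For a van der Waals gas the second virial coefficient B₂ = b − a/(RT) vanishes at T_B = a/(Rb).
T_B = 1.37/(0.08206×0.0389) = 1.37/0.0031921 = 429.2 K

T_B ≈ 429.2 K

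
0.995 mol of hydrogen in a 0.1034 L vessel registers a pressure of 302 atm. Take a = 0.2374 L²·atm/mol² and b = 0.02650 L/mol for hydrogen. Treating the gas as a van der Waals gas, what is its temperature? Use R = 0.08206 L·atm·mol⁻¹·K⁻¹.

T = (P + a n²/V²)(V − nb)/(nR)
P + a n²/V² = 302 + (0.2374)(0.995)²/(0.1034)² = 323.98 atm
V − nb = 0.1034 − (0.995)(0.02650) = 0.077033 L
T = (323.98)(0.077033)/((0.995)(0.08206)) = 305.7 K

T ≈ 305.7 K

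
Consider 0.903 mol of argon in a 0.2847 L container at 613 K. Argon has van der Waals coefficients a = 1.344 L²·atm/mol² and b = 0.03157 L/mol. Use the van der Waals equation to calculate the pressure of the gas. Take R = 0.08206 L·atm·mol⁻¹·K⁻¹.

P ≈ 163.8 atm

P = nRT/(V − nb) − a n²/V²
nRT/(V − nb) = (0.903)(0.08206)(613)/(0.2847 − 0.903×0.03157) = 45.423/0.25619 = 177.30 atm
a n²/V² = (1.344)(0.903)²/(0.2847)² = 13.521 atm
P = 177.30 − 13.521 = 163.8 atm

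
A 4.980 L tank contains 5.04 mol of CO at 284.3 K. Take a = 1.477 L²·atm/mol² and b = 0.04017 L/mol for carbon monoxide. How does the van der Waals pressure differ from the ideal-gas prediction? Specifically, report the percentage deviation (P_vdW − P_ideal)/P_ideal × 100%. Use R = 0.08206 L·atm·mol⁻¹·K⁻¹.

-2.17 %

Ideal: P_ideal = nRT/V = (5.04)(0.08206)(284.3)/4.980 = 23.6107 atm
vdW: P = nRT/(V − nb) − a n²/V² = 117.581/4.77754 − 37.5182/24.8004 = 24.6112 − 1.51281 = 23.0984 atm
% deviation = (23.0984 − 23.6107)/23.6107 × 100% = -2.17%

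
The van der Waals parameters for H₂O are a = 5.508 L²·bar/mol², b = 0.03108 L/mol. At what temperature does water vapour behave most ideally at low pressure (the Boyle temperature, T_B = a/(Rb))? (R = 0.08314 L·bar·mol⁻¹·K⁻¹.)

T_B ≈ 2132 K

For a van der Waals gas the second virial coefficient B₂ = b − a/(RT) vanishes at T_B = a/(Rb).
T_B = 5.508/(0.08314×0.03108) = 5.508/0.0025840 = 2132 K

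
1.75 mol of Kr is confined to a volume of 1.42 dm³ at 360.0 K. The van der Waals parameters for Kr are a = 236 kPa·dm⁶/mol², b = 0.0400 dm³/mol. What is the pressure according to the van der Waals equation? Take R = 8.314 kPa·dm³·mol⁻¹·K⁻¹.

P = nRT/(V − nb) − a n²/V²
nRT/(V − nb) = (1.75)(8.314)(360.0)/(1.42 − 1.75×0.0400) = 5237.8/1.3500 = 3879.9 kPa
a n²/V² = (236)(1.75)²/(1.42)² = 358.44 kPa
P = 3879.9 − 358.44 = 3521 kPa

P ≈ 3521 kPa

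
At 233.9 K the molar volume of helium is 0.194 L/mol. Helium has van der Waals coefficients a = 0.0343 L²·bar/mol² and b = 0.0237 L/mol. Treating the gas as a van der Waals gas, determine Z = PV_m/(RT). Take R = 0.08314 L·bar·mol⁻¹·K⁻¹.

Z ≈ 1.130

P = RT/(V_m − b) − a/V_m² = (0.08314)(233.9)/(0.194 − 0.0237) − 0.0343/(0.194)²
  = 19.446/0.17030 − 0.91136 = 114.19 − 0.91136 = 113.28 bar
Z = PV_m/(RT) = (113.28)(0.194)/((0.08314)(233.9)) = 21.976/19.446 = 1.130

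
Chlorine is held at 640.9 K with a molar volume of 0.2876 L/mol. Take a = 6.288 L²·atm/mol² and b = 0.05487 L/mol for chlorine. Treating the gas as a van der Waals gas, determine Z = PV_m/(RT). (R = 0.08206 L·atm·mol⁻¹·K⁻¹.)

Z ≈ 0.8200

P = RT/(V_m − b) − a/V_m² = (0.08206)(640.9)/(0.2876 − 0.05487) − 6.288/(0.2876)²
  = 52.592/0.23273 − 76.021 = 225.98 − 76.021 = 149.96 atm
Z = PV_m/(RT) = (149.96)(0.2876)/((0.08206)(640.9)) = 43.128/52.592 = 0.8200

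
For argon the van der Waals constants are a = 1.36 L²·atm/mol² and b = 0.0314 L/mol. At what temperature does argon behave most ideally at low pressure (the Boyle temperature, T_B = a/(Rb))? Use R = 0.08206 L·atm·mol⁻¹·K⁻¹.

T_B ≈ 527.8 K

For a van der Waals gas the second virial coefficient B₂ = b − a/(RT) vanishes at T_B = a/(Rb).
T_B = 1.36/(0.08206×0.0314) = 1.36/0.0025767 = 527.8 K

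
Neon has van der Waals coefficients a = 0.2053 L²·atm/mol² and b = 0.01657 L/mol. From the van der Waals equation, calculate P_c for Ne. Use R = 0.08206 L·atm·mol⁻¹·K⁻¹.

P_c ≈ 27.69 atm

For a van der Waals gas, P_c = a/(27b²).
P_c = 0.2053/(27×(0.01657)²) = 0.2053/0.0074133 = 27.69 atm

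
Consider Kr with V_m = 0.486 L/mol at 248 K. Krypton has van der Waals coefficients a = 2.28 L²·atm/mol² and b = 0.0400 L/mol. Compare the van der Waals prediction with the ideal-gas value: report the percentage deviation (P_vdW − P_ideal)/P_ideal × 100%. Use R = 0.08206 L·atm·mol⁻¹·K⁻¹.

Ideal: P_ideal = RT/V_m = (0.08206)(248)/0.486 = 41.8742 atm
vdW: P = RT/(V_m − b) − a/V_m² = 20.3509/0.446000 − 2.28/0.236196 = 45.6298 − 9.65300 = 35.9768 atm
% deviation = (35.9768 − 41.8742)/41.8742 × 100% = -14.08%

-14.08 %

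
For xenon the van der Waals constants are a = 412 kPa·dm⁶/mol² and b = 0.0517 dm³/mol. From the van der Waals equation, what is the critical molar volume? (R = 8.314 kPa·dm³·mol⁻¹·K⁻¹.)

V_m,c ≈ 0.1551 dm³/mol

For a van der Waals gas, V_m,c = 3b.
V_m,c = 3×0.0517 = 0.1551 dm³/mol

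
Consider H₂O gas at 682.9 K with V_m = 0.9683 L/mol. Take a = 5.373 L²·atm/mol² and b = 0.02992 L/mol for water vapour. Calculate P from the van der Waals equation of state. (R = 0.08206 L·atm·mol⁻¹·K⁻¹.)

P = RT/(V_m − b) − a/V_m²
RT/(V_m − b) = (0.08206)(682.9)/(0.9683 − 0.02992) = 56.039/0.93838 = 59.719 atm
a/V_m² = 5.373/(0.9683)² = 5.7306 atm
P = 59.719 − 5.7306 = 53.99 atm

P ≈ 53.99 atm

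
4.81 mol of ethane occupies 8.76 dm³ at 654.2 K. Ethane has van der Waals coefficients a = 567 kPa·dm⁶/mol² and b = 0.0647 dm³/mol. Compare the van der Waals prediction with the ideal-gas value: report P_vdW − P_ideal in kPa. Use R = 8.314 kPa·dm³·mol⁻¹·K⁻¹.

Ideal: P_ideal = nRT/V = (4.81)(8.314)(654.2)/8.76 = 2986.49 kPa
vdW: P = nRT/(V − nb) − a n²/V² = 26161.7/8.44879 − 13118.2/76.7376 = 3096.50 − 170.949 = 2925.55 kPa
ΔP = 2925.55 − 2986.49 = -60.9 kPa

ΔP ≈ -60.9 kPa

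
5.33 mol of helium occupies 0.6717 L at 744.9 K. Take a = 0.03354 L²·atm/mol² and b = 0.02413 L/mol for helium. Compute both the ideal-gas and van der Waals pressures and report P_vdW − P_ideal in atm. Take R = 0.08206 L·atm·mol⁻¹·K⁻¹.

Ideal: P_ideal = nRT/V = (5.33)(0.08206)(744.9)/0.6717 = 485.044 atm
vdW: P = nRT/(V − nb) − a n²/V² = 325.804/0.543087 − 0.952835/0.451181 = 599.911 − 2.11187 = 597.799 atm
ΔP = 597.799 − 485.044 = 112.8 atm

ΔP ≈ 112.8 atm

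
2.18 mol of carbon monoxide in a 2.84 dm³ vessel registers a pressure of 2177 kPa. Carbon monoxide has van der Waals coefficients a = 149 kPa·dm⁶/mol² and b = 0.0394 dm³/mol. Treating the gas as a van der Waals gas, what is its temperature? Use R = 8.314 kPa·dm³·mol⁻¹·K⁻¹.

T ≈ 344.1 K

T = (P + a n²/V²)(V − nb)/(nR)
P + a n²/V² = 2177 + (149)(2.18)²/(2.84)² = 2264.8 kPa
V − nb = 2.84 − (2.18)(0.0394) = 2.7541 dm³
T = (2264.8)(2.7541)/((2.18)(8.314)) = 344.1 K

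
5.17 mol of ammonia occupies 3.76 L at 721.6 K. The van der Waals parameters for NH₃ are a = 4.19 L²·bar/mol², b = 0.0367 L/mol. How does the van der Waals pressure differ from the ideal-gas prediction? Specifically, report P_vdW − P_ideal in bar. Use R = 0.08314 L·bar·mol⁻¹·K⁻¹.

Ideal: P_ideal = nRT/V = (5.17)(0.08314)(721.6)/3.76 = 82.4915 bar
vdW: P = nRT/(V − nb) − a n²/V² = 310.168/3.57026 − 111.994/14.1376 = 86.8755 − 7.92171 = 78.9538 bar
ΔP = 78.9538 − 82.4915 = -3.538 bar

ΔP ≈ -3.538 bar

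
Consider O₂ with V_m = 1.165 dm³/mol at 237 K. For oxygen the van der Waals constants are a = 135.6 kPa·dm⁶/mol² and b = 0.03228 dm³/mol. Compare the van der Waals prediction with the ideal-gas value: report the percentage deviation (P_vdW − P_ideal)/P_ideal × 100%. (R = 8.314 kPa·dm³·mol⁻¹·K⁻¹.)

-3.06 %

Ideal: P_ideal = RT/V_m = (8.314)(237)/1.165 = 1691.35 kPa
vdW: P = RT/(V_m − b) − a/V_m² = 1970.42/1.13272 − 135.6/1.35723 = 1739.55 − 99.9094 = 1639.64 kPa
% deviation = (1639.64 − 1691.35)/1691.35 × 100% = -3.06%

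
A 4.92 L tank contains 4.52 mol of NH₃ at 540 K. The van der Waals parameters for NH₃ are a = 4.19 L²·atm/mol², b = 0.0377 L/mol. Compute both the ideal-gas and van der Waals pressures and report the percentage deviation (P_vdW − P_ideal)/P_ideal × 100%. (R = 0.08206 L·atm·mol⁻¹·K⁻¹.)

Ideal: P_ideal = nRT/V = (4.52)(0.08206)(540)/4.92 = 40.7098 atm
vdW: P = nRT/(V − nb) − a n²/V² = 200.292/4.74960 − 85.6034/24.2064 = 42.1703 − 3.53640 = 38.6339 atm
% deviation = (38.6339 − 40.7098)/40.7098 × 100% = -5.10%

-5.10 %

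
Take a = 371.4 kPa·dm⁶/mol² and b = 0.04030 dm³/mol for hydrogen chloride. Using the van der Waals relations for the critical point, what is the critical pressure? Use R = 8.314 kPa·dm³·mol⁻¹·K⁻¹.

For a van der Waals gas, P_c = a/(27b²).
P_c = 371.4/(27×(0.04030)²) = 371.4/0.043850 = 8470 kPa

P_c ≈ 8470 kPa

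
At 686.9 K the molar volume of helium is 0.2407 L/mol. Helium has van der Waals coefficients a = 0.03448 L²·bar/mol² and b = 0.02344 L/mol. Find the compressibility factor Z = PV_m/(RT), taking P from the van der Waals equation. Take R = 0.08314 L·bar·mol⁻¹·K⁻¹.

P = RT/(V_m − b) − a/V_m² = (0.08314)(686.9)/(0.2407 − 0.02344) − 0.03448/(0.2407)²
  = 57.109/0.21726 − 0.59513 = 262.86 − 0.59513 = 262.26 bar
Z = PV_m/(RT) = (262.26)(0.2407)/((0.08314)(686.9)) = 63.126/57.109 = 1.105

Z ≈ 1.105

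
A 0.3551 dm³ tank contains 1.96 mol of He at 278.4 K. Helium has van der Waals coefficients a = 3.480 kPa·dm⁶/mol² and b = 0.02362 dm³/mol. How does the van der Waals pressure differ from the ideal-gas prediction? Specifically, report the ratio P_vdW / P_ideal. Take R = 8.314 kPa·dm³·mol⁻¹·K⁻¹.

Ideal: P_ideal = nRT/V = (1.96)(8.314)(278.4)/0.3551 = 12775.7 kPa
vdW: P = nRT/(V − nb) − a n²/V² = 4536.65/0.308805 − 13.3688/0.126096 = 14691.0 − 106.021 = 14585.0 kPa
Ratio = 14585.0/12775.7 = 1.142

P_vdW / P_ideal ≈ 1.142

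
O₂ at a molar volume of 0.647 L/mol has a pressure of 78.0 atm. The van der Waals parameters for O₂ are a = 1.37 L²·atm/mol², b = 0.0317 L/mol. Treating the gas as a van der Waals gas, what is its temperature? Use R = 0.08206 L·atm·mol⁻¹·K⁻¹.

T = (P + a/V_m²)(V_m − b)/R
P + a/V_m² = 78.0 + 1.37/(0.647)² = 81.273 atm
V_m − b = 0.647 − 0.0317 = 0.61530 L/mol
T = (81.273)(0.61530)/0.08206 = 609.4 K

T ≈ 609.4 K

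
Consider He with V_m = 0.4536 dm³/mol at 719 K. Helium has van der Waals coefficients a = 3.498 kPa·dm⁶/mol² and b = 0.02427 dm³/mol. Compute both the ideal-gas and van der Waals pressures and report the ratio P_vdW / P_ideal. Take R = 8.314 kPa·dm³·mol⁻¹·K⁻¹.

Ideal: P_ideal = RT/V_m = (8.314)(719)/0.4536 = 13178.5 kPa
vdW: P = RT/(V_m − b) − a/V_m² = 5977.77/0.429330 − 3.498/0.205753 = 13923.5 − 17.0010 = 13906.5 kPa
Ratio = 13906.5/13178.5 = 1.055

P_vdW / P_ideal ≈ 1.055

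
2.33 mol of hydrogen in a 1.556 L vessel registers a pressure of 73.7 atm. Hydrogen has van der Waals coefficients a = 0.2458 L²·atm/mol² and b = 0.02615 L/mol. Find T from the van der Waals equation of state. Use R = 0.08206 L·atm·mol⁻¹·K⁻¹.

T = (P + a n²/V²)(V − nb)/(nR)
P + a n²/V² = 73.7 + (0.2458)(2.33)²/(1.556)² = 74.251 atm
V − nb = 1.556 − (2.33)(0.02615) = 1.4951 L
T = (74.251)(1.4951)/((2.33)(0.08206)) = 580.6 K

T ≈ 580.6 K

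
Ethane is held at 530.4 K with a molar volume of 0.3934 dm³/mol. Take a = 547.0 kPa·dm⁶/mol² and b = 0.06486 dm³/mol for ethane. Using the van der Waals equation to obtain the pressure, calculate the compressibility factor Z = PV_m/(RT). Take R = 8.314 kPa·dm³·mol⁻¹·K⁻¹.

P = RT/(V_m − b) − a/V_m² = (8.314)(530.4)/(0.3934 − 0.06486) − 547.0/(0.3934)²
  = 4409.7/0.32854 − 3534.4 = 13422 − 3534.4 = 9888 kPa
Z = PV_m/(RT) = (9888)(0.3934)/((8.314)(530.4)) = 3889.9/4409.7 = 0.8821

Z ≈ 0.8821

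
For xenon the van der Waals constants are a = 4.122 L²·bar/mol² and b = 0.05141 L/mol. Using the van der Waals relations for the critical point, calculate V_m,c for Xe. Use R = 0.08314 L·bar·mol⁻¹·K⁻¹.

V_m,c ≈ 0.1542 L/mol

For a van der Waals gas, V_m,c = 3b.
V_m,c = 3×0.05141 = 0.1542 L/mol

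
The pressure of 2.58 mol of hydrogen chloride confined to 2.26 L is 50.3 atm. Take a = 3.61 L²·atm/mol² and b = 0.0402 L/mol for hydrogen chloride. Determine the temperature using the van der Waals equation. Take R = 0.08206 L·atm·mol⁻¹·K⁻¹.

T = (P + a n²/V²)(V − nb)/(nR)
P + a n²/V² = 50.3 + (3.61)(2.58)²/(2.26)² = 55.005 atm
V − nb = 2.26 − (2.58)(0.0402) = 2.1563 L
T = (55.005)(2.1563)/((2.58)(0.08206)) = 560.2 K

T ≈ 560.2 K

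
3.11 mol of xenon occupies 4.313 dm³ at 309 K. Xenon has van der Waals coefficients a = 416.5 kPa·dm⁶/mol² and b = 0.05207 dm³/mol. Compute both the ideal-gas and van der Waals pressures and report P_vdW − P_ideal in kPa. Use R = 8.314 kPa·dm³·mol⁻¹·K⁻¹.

ΔP ≈ -144.3 kPa

Ideal: P_ideal = nRT/V = (3.11)(8.314)(309)/4.313 = 1852.46 kPa
vdW: P = nRT/(V − nb) − a n²/V² = 7989.67/4.15106 − 4028.43/18.6020 = 1924.73 − 216.559 = 1708.17 kPa
ΔP = 1708.17 − 1852.46 = -144.3 kPa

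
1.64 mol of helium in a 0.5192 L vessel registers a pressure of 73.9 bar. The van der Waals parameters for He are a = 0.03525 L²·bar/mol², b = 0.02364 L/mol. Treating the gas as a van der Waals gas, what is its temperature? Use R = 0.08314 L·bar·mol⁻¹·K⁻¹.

T ≈ 261.6 K

T = (P + a n²/V²)(V − nb)/(nR)
P + a n²/V² = 73.9 + (0.03525)(1.64)²/(0.5192)² = 74.252 bar
V − nb = 0.5192 − (1.64)(0.02364) = 0.48043 L
T = (74.252)(0.48043)/((1.64)(0.08314)) = 261.6 K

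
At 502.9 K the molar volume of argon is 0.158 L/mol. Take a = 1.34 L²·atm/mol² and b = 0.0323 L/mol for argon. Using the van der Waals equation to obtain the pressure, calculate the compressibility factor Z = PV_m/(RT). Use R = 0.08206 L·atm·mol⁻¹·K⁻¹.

Z ≈ 1.051

P = RT/(V_m − b) − a/V_m² = (0.08206)(502.9)/(0.158 − 0.0323) − 1.34/(0.158)²
  = 41.268/0.12570 − 53.677 = 328.31 − 53.677 = 274.63 atm
Z = PV_m/(RT) = (274.63)(0.158)/((0.08206)(502.9)) = 43.392/41.268 = 1.051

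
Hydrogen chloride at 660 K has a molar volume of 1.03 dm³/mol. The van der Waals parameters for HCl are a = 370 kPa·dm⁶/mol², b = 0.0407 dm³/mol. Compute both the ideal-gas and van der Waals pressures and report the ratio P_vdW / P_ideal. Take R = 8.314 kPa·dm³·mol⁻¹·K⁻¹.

Ideal: P_ideal = RT/V_m = (8.314)(660)/1.03 = 5327.42 kPa
vdW: P = RT/(V_m − b) − a/V_m² = 5487.24/0.989300 − 370/1.06090 = 5546.59 − 348.760 = 5197.83 kPa
Ratio = 5197.83/5327.42 = 0.9757

P_vdW / P_ideal ≈ 0.9757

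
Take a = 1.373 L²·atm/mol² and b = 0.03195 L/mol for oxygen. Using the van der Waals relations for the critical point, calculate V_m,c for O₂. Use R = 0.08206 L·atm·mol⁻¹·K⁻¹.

V_m,c ≈ 0.09585 L/mol

For a van der Waals gas, V_m,c = 3b.
V_m,c = 3×0.03195 = 0.09585 L/mol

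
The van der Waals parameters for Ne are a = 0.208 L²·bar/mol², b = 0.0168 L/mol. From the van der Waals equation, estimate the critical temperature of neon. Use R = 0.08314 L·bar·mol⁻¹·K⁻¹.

For a van der Waals gas, T_c = 8a/(27Rb).
T_c = 8×0.208/(27×0.08314×0.0168) = 1.6640/0.037712 = 44.12 K

T_c ≈ 44.12 K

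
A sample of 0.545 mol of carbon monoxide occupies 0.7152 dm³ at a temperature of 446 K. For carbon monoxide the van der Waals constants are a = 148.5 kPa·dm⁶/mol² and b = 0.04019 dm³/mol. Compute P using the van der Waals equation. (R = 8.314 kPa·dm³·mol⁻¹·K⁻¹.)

P = nRT/(V − nb) − a n²/V²
nRT/(V − nb) = (0.545)(8.314)(446)/(0.7152 − 0.545×0.04019) = 2020.9/0.69330 = 2914.9 kPa
a n²/V² = (148.5)(0.545)²/(0.7152)² = 86.231 kPa
P = 2914.9 − 86.231 = 2829 kPa

P ≈ 2829 kPa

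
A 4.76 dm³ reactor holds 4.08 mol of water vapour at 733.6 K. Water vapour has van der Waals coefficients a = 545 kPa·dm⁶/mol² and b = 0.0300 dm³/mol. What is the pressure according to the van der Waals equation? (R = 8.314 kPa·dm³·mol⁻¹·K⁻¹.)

P ≈ 4965 kPa

P = nRT/(V − nb) − a n²/V²
nRT/(V − nb) = (4.08)(8.314)(733.6)/(4.76 − 4.08×0.0300) = 24885/4.6376 = 5365.9 kPa
a n²/V² = (545)(4.08)²/(4.76)² = 400.41 kPa
P = 5365.9 − 400.41 = 4965 kPa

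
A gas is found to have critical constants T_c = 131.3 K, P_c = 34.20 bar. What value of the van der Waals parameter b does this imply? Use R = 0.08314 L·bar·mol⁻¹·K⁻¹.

b ≈ 0.03990 L/mol

From T_c = 8a/(27Rb) and P_c = a/(27b²): b = R T_c/(8 P_c).
b = (0.08314)(131.3)/(8×34.20) = 10.916/273.60 = 0.03990 L/mol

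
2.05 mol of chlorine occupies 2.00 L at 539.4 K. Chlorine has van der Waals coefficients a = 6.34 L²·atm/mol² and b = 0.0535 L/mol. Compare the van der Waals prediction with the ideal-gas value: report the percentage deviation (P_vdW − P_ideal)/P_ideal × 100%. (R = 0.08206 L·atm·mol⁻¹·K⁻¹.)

Ideal: P_ideal = nRT/V = (2.05)(0.08206)(539.4)/2.00 = 45.3697 atm
vdW: P = nRT/(V − nb) − a n²/V² = 90.7395/1.89033 − 26.6439/4.00000 = 48.0019 − 6.66098 = 41.3409 atm
% deviation = (41.3409 − 45.3697)/45.3697 × 100% = -8.88%

-8.88 %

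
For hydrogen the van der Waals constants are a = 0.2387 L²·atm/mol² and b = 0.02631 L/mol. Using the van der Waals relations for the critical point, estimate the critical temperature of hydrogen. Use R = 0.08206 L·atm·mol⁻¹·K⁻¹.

T_c ≈ 32.76 K

For a van der Waals gas, T_c = 8a/(27Rb).
T_c = 8×0.2387/(27×0.08206×0.02631) = 1.9096/0.058293 = 32.76 K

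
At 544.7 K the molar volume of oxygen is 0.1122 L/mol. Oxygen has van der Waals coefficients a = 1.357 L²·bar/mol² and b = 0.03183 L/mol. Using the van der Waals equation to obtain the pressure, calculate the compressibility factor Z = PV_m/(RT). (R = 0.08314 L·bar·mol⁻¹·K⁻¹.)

Z ≈ 1.129

P = RT/(V_m − b) − a/V_m² = (0.08314)(544.7)/(0.1122 − 0.03183) − 1.357/(0.1122)²
  = 45.286/0.080370 − 107.79 = 563.47 − 107.79 = 455.68 bar
Z = PV_m/(RT) = (455.68)(0.1122)/((0.08314)(544.7)) = 51.127/45.286 = 1.129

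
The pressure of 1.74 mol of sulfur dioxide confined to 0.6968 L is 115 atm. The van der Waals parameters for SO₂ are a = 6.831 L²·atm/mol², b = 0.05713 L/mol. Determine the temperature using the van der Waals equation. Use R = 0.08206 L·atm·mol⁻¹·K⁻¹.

T ≈ 659.4 K

T = (P + a n²/V²)(V − nb)/(nR)
P + a n²/V² = 115 + (6.831)(1.74)²/(0.6968)² = 157.60 atm
V − nb = 0.6968 − (1.74)(0.05713) = 0.59739 L
T = (157.60)(0.59739)/((1.74)(0.08206)) = 659.4 K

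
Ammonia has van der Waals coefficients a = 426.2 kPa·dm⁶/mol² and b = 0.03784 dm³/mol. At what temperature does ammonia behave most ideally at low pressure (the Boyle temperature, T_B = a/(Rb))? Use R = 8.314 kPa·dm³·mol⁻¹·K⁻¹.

T_B ≈ 1355 K

For a van der Waals gas the second virial coefficient B₂ = b − a/(RT) vanishes at T_B = a/(Rb).
T_B = 426.2/(8.314×0.03784) = 426.2/0.31460 = 1355 K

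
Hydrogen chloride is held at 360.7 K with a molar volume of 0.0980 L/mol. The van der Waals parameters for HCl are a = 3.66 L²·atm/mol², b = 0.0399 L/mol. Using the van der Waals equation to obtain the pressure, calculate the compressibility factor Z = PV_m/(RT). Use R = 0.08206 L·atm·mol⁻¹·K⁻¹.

P = RT/(V_m − b) − a/V_m² = (0.08206)(360.7)/(0.0980 − 0.0399) − 3.66/(0.0980)²
  = 29.599/0.058100 − 381.09 = 509.45 − 381.09 = 128.36 atm
Z = PV_m/(RT) = (128.36)(0.0980)/((0.08206)(360.7)) = 12.579/29.599 = 0.4250

Z ≈ 0.4250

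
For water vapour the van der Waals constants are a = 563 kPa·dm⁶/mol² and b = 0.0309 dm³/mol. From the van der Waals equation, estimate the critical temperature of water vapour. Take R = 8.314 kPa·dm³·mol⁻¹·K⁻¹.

T_c ≈ 649.3 K

For a van der Waals gas, T_c = 8a/(27Rb).
T_c = 8×563/(27×8.314×0.0309) = 4504.0/6.9364 = 649.3 K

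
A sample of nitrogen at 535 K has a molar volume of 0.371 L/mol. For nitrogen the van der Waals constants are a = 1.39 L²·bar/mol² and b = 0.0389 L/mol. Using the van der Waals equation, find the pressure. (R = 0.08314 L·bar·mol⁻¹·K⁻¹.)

P = RT/(V_m − b) − a/V_m²
RT/(V_m − b) = (0.08314)(535)/(0.371 − 0.0389) = 44.480/0.33210 = 133.94 bar
a/V_m² = 1.39/(0.371)² = 10.099 bar
P = 133.94 − 10.099 = 123.8 bar

P ≈ 123.8 bar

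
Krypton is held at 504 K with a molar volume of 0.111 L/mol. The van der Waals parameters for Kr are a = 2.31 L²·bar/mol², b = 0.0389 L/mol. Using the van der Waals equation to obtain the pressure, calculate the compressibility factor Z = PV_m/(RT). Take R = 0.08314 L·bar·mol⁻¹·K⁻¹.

Z ≈ 1.043

P = RT/(V_m − b) − a/V_m² = (0.08314)(504)/(0.111 − 0.0389) − 2.31/(0.111)²
  = 41.903/0.072100 − 187.48 = 581.18 − 187.48 = 393.70 bar
Z = PV_m/(RT) = (393.70)(0.111)/((0.08314)(504)) = 43.701/41.903 = 1.043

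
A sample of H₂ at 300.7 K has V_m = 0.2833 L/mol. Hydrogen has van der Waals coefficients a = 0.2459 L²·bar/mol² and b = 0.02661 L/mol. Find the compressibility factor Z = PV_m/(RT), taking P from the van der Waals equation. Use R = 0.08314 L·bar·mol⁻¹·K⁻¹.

P = RT/(V_m − b) − a/V_m² = (0.08314)(300.7)/(0.2833 − 0.02661) − 0.2459/(0.2833)²
  = 25.000/0.25669 − 3.0638 = 97.394 − 3.0638 = 94.330 bar
Z = PV_m/(RT) = (94.330)(0.2833)/((0.08314)(300.7)) = 26.724/25.000 = 1.069

Z ≈ 1.069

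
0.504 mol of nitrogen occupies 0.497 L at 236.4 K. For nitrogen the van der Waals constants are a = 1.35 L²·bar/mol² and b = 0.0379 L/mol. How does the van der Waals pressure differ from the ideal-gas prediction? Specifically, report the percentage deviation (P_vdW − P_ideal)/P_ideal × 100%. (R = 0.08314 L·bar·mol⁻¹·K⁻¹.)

-2.97 %

Ideal: P_ideal = nRT/V = (0.504)(0.08314)(236.4)/0.497 = 19.9311 bar
vdW: P = nRT/(V − nb) − a n²/V² = 9.90577/0.477898 − 0.342922/0.247009 = 20.7278 − 1.38830 = 19.3395 bar
% deviation = (19.3395 − 19.9311)/19.9311 × 100% = -2.97%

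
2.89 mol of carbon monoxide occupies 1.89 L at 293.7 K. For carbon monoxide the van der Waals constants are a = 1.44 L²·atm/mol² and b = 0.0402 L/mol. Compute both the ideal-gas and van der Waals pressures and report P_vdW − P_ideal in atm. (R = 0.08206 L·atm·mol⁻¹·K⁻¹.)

ΔP ≈ -0.953 atm

Ideal: P_ideal = nRT/V = (2.89)(0.08206)(293.7)/1.89 = 36.8529 atm
vdW: P = nRT/(V − nb) − a n²/V² = 69.6520/1.77382 − 12.0270/3.57210 = 39.2667 − 3.36693 = 35.8998 atm
ΔP = 35.8998 − 36.8529 = -0.953 atm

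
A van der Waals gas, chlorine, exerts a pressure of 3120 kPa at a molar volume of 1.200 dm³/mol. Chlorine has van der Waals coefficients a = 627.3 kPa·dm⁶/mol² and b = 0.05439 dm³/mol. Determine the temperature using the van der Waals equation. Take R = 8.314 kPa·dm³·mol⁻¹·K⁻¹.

T = (P + a/V_m²)(V_m − b)/R
P + a/V_m² = 3120 + 627.3/(1.200)² = 3555.6 kPa
V_m − b = 1.200 − 0.05439 = 1.1456 dm³/mol
T = (3555.6)(1.1456)/8.314 = 489.9 K

T ≈ 489.9 K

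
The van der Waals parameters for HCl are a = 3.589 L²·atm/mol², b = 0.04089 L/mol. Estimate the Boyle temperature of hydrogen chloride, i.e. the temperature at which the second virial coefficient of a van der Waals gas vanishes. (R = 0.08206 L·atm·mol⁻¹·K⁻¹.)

For a van der Waals gas the second virial coefficient B₂ = b − a/(RT) vanishes at T_B = a/(Rb).
T_B = 3.589/(0.08206×0.04089) = 3.589/0.0033554 = 1070 K

T_B ≈ 1070 K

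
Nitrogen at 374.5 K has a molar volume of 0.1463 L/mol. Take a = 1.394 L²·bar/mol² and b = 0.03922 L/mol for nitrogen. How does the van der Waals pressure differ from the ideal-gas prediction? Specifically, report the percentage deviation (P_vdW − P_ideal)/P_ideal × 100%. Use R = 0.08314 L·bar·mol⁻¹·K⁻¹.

Ideal: P_ideal = RT/V_m = (0.08314)(374.5)/0.1463 = 212.822 bar
vdW: P = RT/(V_m − b) − a/V_m² = 31.1359/0.107080 − 1.394/0.0214037 = 290.772 − 65.1289 = 225.643 bar
% deviation = (225.643 − 212.822)/212.822 × 100% = 6.02%

6.02 %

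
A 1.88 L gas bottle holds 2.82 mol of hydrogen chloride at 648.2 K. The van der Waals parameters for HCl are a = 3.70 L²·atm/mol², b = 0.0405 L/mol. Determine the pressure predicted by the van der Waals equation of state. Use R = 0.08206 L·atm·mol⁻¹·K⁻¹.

P ≈ 76.62 atm

P = nRT/(V − nb) − a n²/V²
nRT/(V − nb) = (2.82)(0.08206)(648.2)/(1.88 − 2.82×0.0405) = 150.00/1.7658 = 84.947 atm
a n²/V² = (3.70)(2.82)²/(1.88)² = 8.3250 atm
P = 84.947 − 8.3250 = 76.62 atm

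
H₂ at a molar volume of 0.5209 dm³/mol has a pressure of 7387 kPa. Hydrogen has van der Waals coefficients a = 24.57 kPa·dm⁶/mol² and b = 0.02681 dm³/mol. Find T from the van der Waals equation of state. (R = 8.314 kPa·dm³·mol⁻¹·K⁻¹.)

T ≈ 444.4 K

T = (P + a/V_m²)(V_m − b)/R
P + a/V_m² = 7387 + 24.57/(0.5209)² = 7477.6 kPa
V_m − b = 0.5209 − 0.02681 = 0.49409 dm³/mol
T = (7477.6)(0.49409)/8.314 = 444.4 K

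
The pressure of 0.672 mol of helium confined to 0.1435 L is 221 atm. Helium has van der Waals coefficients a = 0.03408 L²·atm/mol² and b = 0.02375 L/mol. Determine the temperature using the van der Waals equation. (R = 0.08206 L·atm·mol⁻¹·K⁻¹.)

T = (P + a n²/V²)(V − nb)/(nR)
P + a n²/V² = 221 + (0.03408)(0.672)²/(0.1435)² = 221.75 atm
V − nb = 0.1435 − (0.672)(0.02375) = 0.12754 L
T = (221.75)(0.12754)/((0.672)(0.08206)) = 512.9 K

T ≈ 512.9 K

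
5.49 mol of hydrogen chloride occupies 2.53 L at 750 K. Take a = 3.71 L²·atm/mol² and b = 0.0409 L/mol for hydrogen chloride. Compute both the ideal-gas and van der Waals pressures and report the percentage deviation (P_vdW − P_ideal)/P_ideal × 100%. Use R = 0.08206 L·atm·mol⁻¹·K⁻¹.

Ideal: P_ideal = nRT/V = (5.49)(0.08206)(750)/2.53 = 133.550 atm
vdW: P = nRT/(V − nb) − a n²/V² = 337.882/2.30546 − 111.820/6.40090 = 146.557 − 17.4694 = 129.088 atm
% deviation = (129.088 − 133.550)/133.550 × 100% = -3.34%

-3.34 %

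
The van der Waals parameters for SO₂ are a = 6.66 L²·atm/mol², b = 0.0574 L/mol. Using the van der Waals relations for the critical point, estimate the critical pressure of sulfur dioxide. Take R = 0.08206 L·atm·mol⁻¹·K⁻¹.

P_c ≈ 74.87 atm

For a van der Waals gas, P_c = a/(27b²).
P_c = 6.66/(27×(0.0574)²) = 6.66/0.088959 = 74.87 atm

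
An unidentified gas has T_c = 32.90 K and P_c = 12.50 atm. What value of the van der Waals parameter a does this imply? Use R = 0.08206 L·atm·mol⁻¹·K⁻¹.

From T_c = 8a/(27Rb) and P_c = a/(27b²): a = 27 R² T_c²/(64 P_c).
a = 27×(0.08206)²×(32.90)²/(64×12.50) = 196.80/800.00 = 0.2460 L²·atm/mol²

a ≈ 0.2460 L²·atm/mol²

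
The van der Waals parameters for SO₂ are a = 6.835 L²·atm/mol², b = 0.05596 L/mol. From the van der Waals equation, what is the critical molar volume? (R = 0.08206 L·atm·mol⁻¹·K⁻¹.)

For a van der Waals gas, V_m,c = 3b.
V_m,c = 3×0.05596 = 0.1679 L/mol

V_m,c ≈ 0.1679 L/mol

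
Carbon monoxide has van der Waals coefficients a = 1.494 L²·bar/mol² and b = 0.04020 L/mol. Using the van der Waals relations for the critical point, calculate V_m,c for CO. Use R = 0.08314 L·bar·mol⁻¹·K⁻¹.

V_m,c ≈ 0.1206 L/mol

For a van der Waals gas, V_m,c = 3b.
V_m,c = 3×0.04020 = 0.1206 L/mol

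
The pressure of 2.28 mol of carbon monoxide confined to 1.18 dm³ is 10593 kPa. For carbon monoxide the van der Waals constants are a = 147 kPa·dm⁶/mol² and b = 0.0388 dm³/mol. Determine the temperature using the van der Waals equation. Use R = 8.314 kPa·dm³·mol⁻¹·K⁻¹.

T = (P + a n²/V²)(V − nb)/(nR)
P + a n²/V² = 10593 + (147)(2.28)²/(1.18)² = 11142 kPa
V − nb = 1.18 − (2.28)(0.0388) = 1.0915 dm³
T = (11142)(1.0915)/((2.28)(8.314)) = 641.6 K

T ≈ 641.6 K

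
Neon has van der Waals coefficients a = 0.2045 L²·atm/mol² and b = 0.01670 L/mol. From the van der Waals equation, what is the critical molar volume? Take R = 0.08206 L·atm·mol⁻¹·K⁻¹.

For a van der Waals gas, V_m,c = 3b.
V_m,c = 3×0.01670 = 0.05010 L/mol

V_m,c ≈ 0.05010 L/mol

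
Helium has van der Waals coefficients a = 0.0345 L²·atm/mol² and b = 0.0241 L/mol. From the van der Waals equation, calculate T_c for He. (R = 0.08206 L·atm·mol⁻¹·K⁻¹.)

For a van der Waals gas, T_c = 8a/(27Rb).
T_c = 8×0.0345/(27×0.08206×0.0241) = 0.27600/0.053396 = 5.169 K

T_c ≈ 5.169 K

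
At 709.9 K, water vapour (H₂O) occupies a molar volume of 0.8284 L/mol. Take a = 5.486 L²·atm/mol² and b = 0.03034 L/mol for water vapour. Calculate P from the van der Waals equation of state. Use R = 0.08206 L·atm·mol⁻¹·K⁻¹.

P ≈ 65.00 atm

P = RT/(V_m − b) − a/V_m²
RT/(V_m − b) = (0.08206)(709.9)/(0.8284 − 0.03034) = 58.254/0.79806 = 72.995 atm
a/V_m² = 5.486/(0.8284)² = 7.9942 atm
P = 72.995 − 7.9942 = 65.00 atm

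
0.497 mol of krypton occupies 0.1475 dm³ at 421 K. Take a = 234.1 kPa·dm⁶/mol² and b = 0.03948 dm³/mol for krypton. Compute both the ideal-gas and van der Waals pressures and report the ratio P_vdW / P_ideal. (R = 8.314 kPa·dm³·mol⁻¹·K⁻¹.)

Ideal: P_ideal = nRT/V = (0.497)(8.314)(421)/0.1475 = 11793.9 kPa
vdW: P = nRT/(V − nb) − a n²/V² = 1739.60/0.127878 − 57.8248/0.0217563 = 13603.6 − 2657.84 = 10945.8 kPa
Ratio = 10945.8/11793.9 = 0.9281

P_vdW / P_ideal ≈ 0.9281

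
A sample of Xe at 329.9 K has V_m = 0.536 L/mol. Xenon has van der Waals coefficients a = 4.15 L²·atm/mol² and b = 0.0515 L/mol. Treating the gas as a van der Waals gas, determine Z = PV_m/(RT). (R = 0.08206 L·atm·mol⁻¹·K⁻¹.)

P = RT/(V_m − b) − a/V_m² = (0.08206)(329.9)/(0.536 − 0.0515) − 4.15/(0.536)²
  = 27.072/0.48450 − 14.445 = 55.876 − 14.445 = 41.431 atm
Z = PV_m/(RT) = (41.431)(0.536)/((0.08206)(329.9)) = 22.207/27.072 = 0.8203

Z ≈ 0.8203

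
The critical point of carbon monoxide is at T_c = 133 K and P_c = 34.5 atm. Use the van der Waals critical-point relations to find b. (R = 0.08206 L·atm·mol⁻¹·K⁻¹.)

b ≈ 0.03954 L/mol

From T_c = 8a/(27Rb) and P_c = a/(27b²): b = R T_c/(8 P_c).
b = (0.08206)(133)/(8×34.5) = 10.914/276.00 = 0.03954 L/mol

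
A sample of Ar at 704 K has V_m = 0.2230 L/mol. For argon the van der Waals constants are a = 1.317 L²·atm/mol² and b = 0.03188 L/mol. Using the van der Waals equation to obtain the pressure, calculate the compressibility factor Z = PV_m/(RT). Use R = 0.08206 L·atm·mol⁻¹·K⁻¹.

Z ≈ 1.065

P = RT/(V_m − b) − a/V_m² = (0.08206)(704)/(0.2230 − 0.03188) − 1.317/(0.2230)²
  = 57.770/0.19112 − 26.484 = 302.27 − 26.484 = 275.79 atm
Z = PV_m/(RT) = (275.79)(0.2230)/((0.08206)(704)) = 61.501/57.770 = 1.065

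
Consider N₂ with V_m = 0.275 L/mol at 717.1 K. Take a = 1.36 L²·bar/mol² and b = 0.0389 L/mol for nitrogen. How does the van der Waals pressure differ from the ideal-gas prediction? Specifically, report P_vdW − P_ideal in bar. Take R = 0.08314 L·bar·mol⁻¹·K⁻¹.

ΔP ≈ 17.74 bar

Ideal: P_ideal = RT/V_m = (0.08314)(717.1)/0.275 = 216.799 bar
vdW: P = RT/(V_m − b) − a/V_m² = 59.6197/0.236100 − 1.36/0.0756250 = 252.519 − 17.9835 = 234.536 bar
ΔP = 234.536 − 216.799 = 17.74 bar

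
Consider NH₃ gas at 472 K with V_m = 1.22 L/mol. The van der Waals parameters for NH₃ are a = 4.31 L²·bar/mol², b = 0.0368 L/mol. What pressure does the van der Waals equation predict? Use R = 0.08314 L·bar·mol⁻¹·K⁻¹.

P = RT/(V_m − b) − a/V_m²
RT/(V_m − b) = (0.08314)(472)/(1.22 − 0.0368) = 39.242/1.1832 = 33.166 bar
a/V_m² = 4.31/(1.22)² = 2.8957 bar
P = 33.166 − 2.8957 = 30.27 bar

P ≈ 30.27 bar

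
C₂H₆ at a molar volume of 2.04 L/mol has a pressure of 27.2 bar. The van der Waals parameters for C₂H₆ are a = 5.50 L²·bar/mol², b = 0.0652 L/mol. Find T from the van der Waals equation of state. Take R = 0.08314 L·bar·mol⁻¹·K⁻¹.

T = (P + a/V_m²)(V_m − b)/R
P + a/V_m² = 27.2 + 5.50/(2.04)² = 28.522 bar
V_m − b = 2.04 − 0.0652 = 1.9748 L/mol
T = (28.522)(1.9748)/0.08314 = 677.5 K

T ≈ 677.5 K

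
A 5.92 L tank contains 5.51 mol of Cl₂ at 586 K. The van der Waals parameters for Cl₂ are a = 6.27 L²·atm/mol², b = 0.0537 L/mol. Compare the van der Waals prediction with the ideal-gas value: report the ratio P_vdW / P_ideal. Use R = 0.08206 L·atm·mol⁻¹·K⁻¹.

P_vdW / P_ideal ≈ 0.9313

Ideal: P_ideal = nRT/V = (5.51)(0.08206)(586)/5.92 = 44.7568 atm
vdW: P = nRT/(V − nb) − a n²/V² = 264.960/5.62411 − 190.358/35.0464 = 47.1115 − 5.43160 = 41.6799 atm
Ratio = 41.6799/44.7568 = 0.9313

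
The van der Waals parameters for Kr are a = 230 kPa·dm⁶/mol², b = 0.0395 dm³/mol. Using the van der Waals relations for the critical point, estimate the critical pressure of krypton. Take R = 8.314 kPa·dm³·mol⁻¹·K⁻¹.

P_c ≈ 5460 kPa

For a van der Waals gas, P_c = a/(27b²).
P_c = 230/(27×(0.0395)²) = 230/0.042127 = 5460 kPa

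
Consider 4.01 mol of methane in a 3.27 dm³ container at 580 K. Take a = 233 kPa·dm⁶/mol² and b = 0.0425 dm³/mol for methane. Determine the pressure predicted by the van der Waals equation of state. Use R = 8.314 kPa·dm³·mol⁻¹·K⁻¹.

P = nRT/(V − nb) − a n²/V²
nRT/(V − nb) = (4.01)(8.314)(580)/(3.27 − 4.01×0.0425) = 19337/3.0996 = 6238.5 kPa
a n²/V² = (233)(4.01)²/(3.27)² = 350.39 kPa
P = 6238.5 − 350.39 = 5888 kPa

P ≈ 5888 kPa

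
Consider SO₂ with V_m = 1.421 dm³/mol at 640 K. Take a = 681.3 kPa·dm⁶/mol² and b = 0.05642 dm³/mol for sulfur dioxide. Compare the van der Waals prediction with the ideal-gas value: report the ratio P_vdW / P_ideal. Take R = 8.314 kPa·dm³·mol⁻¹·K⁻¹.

Ideal: P_ideal = RT/V_m = (8.314)(640)/1.421 = 3744.52 kPa
vdW: P = RT/(V_m − b) − a/V_m² = 5320.96/1.36458 − 681.3/2.01924 = 3899.34 − 337.404 = 3561.94 kPa
Ratio = 3561.94/3744.52 = 0.9512

P_vdW / P_ideal ≈ 0.9512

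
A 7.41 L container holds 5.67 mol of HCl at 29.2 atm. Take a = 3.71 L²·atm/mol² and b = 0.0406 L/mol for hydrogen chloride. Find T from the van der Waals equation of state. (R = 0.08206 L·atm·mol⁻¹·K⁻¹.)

T = (P + a n²/V²)(V − nb)/(nR)
P + a n²/V² = 29.2 + (3.71)(5.67)²/(7.41)² = 31.372 atm
V − nb = 7.41 − (5.67)(0.0406) = 7.1798 L
T = (31.372)(7.1798)/((5.67)(0.08206)) = 484.1 K

T ≈ 484.1 K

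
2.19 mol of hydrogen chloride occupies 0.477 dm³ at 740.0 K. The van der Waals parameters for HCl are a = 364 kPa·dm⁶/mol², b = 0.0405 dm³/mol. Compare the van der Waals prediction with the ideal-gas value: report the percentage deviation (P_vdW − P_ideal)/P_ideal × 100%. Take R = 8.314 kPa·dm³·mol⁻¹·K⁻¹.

-4.32 %

Ideal: P_ideal = nRT/V = (2.19)(8.314)(740.0)/0.477 = 28246.7 kPa
vdW: P = nRT/(V − nb) − a n²/V² = 13473.7/0.388305 − 1745.78/0.227529 = 34698.8 − 7672.78 = 27026.0 kPa
% deviation = (27026.0 − 28246.7)/28246.7 × 100% = -4.32%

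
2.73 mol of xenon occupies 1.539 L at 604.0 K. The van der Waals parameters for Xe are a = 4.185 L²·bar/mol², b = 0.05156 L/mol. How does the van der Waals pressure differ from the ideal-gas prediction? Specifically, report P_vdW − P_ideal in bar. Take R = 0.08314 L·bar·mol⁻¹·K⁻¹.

Ideal: P_ideal = nRT/V = (2.73)(0.08314)(604.0)/1.539 = 89.0781 bar
vdW: P = nRT/(V − nb) − a n²/V² = 137.091/1.39824 − 31.1904/2.36852 = 98.0454 − 13.1687 = 84.8767 bar
ΔP = 84.8767 − 89.0781 = -4.201 bar

ΔP ≈ -4.201 bar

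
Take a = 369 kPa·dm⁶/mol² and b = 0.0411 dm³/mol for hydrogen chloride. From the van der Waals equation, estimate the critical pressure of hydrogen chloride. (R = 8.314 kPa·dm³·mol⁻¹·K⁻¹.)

For a van der Waals gas, P_c = a/(27b²).
P_c = 369/(27×(0.0411)²) = 369/0.045609 = 8091 kPa

P_c ≈ 8091 kPa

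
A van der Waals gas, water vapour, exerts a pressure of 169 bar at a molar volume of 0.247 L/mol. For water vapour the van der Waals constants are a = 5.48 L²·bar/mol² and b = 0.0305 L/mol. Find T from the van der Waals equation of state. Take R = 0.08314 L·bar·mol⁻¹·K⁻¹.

T ≈ 674.0 K

T = (P + a/V_m²)(V_m − b)/R
P + a/V_m² = 169 + 5.48/(0.247)² = 258.82 bar
V_m − b = 0.247 − 0.0305 = 0.21650 L/mol
T = (258.82)(0.21650)/0.08314 = 674.0 K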